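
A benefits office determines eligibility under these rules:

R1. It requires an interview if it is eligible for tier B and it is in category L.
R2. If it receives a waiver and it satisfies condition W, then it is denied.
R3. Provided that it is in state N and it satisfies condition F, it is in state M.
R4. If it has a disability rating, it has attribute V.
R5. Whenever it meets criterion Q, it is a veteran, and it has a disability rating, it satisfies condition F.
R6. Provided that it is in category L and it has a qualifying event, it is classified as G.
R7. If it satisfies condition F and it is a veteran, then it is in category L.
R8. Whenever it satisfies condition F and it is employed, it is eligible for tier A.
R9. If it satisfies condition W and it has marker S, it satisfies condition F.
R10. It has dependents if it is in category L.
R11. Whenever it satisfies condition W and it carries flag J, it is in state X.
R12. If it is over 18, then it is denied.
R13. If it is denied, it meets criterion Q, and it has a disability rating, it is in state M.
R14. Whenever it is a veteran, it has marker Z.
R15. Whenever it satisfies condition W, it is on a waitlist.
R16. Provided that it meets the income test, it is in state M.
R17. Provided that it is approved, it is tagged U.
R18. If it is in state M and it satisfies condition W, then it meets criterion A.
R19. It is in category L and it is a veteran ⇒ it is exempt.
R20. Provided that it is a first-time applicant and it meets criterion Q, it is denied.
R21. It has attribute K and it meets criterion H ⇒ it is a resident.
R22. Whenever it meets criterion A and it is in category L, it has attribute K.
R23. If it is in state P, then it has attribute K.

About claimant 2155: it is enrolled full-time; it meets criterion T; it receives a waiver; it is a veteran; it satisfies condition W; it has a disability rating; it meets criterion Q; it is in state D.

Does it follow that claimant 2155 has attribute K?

Yes

By R2 (it receives a waiver, it satisfies condition W): it is denied.
By R5 (it meets criterion Q, it is a veteran, it has a disability rating): it satisfies condition F.
By R7 (it satisfies condition F, it is a veteran): it is in category L.
By R13 (it is denied, it meets criterion Q, it has a disability rating): it is in state M.
By R18 (it is in state M, it satisfies condition W): it meets criterion A.
By R22 (it meets criterion A, it is in category L): it has attribute K.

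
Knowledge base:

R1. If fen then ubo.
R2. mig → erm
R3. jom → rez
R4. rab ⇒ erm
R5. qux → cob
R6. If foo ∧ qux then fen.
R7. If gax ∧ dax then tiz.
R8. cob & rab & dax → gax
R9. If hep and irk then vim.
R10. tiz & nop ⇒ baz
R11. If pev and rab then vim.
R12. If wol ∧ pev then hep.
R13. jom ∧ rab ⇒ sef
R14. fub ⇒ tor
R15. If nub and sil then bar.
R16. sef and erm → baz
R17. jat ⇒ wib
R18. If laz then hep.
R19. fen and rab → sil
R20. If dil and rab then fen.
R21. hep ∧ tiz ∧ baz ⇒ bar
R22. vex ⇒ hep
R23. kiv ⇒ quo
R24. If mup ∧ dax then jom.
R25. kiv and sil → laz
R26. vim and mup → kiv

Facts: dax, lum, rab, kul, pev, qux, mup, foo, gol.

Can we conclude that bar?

erm  (by R4: rab)
cob  (by R5: qux)
fen  (by R6: foo, qux)
gax  (by R8: cob, rab, dax)
vim  (by R11: pev, rab)
sil  (by R19: fen, rab)
jom  (by R24: mup, dax)
kiv  (by R26: vim, mup)
tiz  (by R7: gax, dax)
sef  (by R13: jom, rab)
baz  (by R16: sef, erm)
laz  (by R25: kiv, sil)
hep  (by R18: laz)
bar  (by R21: hep, tiz, baz)

Yes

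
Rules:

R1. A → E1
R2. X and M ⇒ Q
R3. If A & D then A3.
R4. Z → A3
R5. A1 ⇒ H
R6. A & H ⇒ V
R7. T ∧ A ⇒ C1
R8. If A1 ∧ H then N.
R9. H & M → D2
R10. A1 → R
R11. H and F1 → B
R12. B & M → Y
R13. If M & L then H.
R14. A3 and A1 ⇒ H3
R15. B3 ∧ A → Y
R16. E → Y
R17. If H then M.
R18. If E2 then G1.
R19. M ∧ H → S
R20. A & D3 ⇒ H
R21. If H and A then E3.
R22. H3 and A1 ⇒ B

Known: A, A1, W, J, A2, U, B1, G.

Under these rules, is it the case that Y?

Forward chaining from the given facts derives: E1, H, V, N, R, M, S, E3, D2.
Rules concluding Y: R12 needs B; R15 needs B3; R16 needs E — none of these are established.

No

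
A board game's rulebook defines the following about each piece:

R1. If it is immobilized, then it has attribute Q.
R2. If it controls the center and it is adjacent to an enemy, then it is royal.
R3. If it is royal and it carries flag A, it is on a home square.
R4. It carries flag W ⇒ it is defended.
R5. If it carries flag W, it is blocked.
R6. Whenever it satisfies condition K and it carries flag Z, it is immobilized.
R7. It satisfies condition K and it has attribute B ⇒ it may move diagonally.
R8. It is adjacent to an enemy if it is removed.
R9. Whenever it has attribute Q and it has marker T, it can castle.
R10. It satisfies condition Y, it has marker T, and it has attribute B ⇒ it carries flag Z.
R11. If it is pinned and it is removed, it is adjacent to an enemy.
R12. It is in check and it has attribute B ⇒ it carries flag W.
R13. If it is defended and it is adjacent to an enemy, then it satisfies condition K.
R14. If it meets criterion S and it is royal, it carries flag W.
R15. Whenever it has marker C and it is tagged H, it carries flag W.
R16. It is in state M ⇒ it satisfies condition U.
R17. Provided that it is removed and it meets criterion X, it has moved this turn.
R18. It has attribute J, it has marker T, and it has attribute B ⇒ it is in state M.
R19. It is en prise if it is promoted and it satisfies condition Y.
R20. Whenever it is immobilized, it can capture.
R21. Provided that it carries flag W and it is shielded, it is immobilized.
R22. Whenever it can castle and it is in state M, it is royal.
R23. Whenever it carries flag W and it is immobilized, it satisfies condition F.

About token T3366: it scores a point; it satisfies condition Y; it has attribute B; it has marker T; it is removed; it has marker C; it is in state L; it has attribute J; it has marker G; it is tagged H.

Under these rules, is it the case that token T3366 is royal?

Yes

By R8 (it is removed): it is adjacent to an enemy.
By R10 (it satisfies condition Y, it has marker T, it has attribute B): it carries flag Z.
By R15 (it has marker C, it is tagged H): it carries flag W.
By R18 (it has attribute J, it has marker T, it has attribute B): it is in state M.
By R4 (it carries flag W): it is defended.
By R13 (it is defended, it is adjacent to an enemy): it satisfies condition K.
By R6 (it satisfies condition K, it carries flag Z): it is immobilized.
By R1 (it is immobilized): it has attribute Q.
By R9 (it has attribute Q, it has marker T): it can castle.
By R22 (it can castle, it is in state M): it is royal.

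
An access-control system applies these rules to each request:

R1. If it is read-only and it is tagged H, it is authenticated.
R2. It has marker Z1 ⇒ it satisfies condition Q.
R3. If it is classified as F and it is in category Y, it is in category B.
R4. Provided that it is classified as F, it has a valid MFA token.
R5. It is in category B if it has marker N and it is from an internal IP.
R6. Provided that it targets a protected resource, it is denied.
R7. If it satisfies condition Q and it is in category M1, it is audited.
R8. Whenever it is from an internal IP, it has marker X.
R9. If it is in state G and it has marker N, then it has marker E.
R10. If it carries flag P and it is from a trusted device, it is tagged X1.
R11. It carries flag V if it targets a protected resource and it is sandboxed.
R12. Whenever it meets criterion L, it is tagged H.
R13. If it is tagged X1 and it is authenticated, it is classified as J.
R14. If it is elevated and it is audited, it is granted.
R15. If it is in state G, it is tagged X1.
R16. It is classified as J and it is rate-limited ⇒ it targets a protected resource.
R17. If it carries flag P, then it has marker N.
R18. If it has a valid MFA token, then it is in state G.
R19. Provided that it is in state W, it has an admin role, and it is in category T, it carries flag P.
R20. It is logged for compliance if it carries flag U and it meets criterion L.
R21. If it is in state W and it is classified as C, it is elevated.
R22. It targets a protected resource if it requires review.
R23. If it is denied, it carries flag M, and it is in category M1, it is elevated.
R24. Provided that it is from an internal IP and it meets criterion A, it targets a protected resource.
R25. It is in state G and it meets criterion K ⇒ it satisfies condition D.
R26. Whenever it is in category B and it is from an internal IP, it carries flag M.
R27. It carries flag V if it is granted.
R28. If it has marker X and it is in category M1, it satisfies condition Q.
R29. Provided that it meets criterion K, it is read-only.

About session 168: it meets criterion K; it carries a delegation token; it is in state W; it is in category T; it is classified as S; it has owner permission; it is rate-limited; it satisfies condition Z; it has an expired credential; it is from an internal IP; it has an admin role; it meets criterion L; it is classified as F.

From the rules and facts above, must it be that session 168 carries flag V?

No

Forward chaining from the given facts derives: has a valid MFA token, has marker X, is tagged H, is in state G, carries flag P, satisfies condition D, is read-only, is authenticated, is tagged X1, has marker N, is in category B, has marker E, is classified as J, targets a protected resource, carries flag M, is denied.
Rules concluding "it carries flag V": R11 needs "it is sandboxed"; R27 needs "it is granted" — none of these are established.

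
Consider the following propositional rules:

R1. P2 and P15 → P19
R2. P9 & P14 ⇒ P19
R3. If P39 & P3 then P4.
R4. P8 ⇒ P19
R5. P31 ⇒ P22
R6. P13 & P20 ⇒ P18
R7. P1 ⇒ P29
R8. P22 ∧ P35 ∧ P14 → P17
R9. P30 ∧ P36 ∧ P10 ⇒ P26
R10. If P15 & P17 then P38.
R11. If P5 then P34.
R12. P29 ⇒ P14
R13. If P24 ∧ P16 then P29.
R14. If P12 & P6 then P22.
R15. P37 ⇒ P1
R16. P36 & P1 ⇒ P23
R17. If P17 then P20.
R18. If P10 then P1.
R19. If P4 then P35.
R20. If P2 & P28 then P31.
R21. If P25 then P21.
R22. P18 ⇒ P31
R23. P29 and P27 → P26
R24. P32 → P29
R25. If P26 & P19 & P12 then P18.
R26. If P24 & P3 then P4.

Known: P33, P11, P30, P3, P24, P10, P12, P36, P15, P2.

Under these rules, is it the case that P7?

No

Forward chaining from the given facts derives: P19, P26, P1, P18, P4, P29, P14, P23, P35, P31, P22, P17, P38, P20.
No rule has P7 as its conclusion, and it is not among the given facts.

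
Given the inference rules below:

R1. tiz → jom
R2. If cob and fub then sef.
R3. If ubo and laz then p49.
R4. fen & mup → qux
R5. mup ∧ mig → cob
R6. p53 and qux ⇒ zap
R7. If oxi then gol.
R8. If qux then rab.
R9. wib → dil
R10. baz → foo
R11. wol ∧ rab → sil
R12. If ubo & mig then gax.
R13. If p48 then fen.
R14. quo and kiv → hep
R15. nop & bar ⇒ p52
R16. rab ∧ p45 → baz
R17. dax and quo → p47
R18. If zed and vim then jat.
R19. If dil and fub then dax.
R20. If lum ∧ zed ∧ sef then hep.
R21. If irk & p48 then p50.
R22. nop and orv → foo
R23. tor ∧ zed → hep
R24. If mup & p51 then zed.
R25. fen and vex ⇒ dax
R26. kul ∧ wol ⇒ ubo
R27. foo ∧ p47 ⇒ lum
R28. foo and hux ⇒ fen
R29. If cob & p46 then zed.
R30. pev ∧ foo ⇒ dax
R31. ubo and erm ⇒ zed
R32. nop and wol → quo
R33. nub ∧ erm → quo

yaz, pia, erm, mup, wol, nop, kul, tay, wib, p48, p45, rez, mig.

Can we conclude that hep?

Forward chaining from the given facts derives: cob, dil, fen, ubo, zed, quo, qux, rab, sil, gax, baz, foo.
Rules concluding hep: R14 needs kiv; R20 needs lum; R23 needs tor — none of these are established.

No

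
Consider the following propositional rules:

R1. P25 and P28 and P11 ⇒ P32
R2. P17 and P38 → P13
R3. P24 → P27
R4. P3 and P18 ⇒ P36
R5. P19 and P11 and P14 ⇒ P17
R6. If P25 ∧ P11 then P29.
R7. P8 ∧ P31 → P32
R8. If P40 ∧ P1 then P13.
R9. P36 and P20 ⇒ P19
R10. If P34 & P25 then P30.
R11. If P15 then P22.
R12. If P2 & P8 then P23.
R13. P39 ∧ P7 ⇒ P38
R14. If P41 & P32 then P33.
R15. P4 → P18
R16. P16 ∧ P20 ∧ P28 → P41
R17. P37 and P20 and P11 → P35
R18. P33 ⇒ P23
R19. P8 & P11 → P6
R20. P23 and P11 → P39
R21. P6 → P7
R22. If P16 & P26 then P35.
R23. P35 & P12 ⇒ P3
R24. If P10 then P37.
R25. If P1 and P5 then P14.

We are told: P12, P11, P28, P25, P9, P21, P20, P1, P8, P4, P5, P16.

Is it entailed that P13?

No

Forward chaining from the given facts derives: P32, P29, P18, P41, P6, P7, P14, P33, P23, P39, P38.
Rules concluding P13: R2 needs P17; R8 needs P40 — none of these are established.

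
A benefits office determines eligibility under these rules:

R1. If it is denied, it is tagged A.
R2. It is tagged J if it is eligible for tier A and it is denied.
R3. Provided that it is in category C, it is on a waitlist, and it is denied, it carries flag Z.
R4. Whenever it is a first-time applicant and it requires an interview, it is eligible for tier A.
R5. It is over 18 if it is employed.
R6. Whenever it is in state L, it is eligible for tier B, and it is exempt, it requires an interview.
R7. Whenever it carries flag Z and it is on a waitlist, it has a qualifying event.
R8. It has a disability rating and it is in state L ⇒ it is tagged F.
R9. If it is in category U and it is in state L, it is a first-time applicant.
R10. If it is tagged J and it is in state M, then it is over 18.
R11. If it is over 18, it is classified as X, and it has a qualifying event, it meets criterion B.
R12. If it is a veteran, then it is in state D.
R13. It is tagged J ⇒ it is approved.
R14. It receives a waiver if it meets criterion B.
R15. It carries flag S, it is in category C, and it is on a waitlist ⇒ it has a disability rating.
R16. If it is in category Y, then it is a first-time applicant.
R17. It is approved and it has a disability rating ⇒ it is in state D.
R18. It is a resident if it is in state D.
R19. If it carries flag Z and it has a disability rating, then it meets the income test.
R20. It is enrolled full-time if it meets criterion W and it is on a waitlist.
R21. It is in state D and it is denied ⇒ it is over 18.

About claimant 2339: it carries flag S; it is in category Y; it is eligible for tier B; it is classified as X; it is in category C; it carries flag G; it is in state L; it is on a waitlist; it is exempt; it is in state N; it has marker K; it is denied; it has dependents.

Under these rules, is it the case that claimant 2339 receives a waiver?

By R3 (it is in category C, it is on a waitlist, it is denied): it carries flag Z.
By R6 (it is in state L, it is eligible for tier B, it is exempt): it requires an interview.
By R7 (it carries flag Z, it is on a waitlist): it has a qualifying event.
By R15 (it carries flag S, it is in category C, it is on a waitlist): it has a disability rating.
By R16 (it is in category Y): it is a first-time applicant.
By R4 (it is a first-time applicant, it requires an interview): it is eligible for tier A.
By R2 (it is eligible for tier A, it is denied): it is tagged J.
By R13 (it is tagged J): it is approved.
By R17 (it is approved, it has a disability rating): it is in state D.
By R21 (it is in state D, it is denied): it is over 18.
By R11 (it is over 18, it is classified as X, it has a qualifying event): it meets criterion B.
By R14 (it meets criterion B): it receives a waiver.

Yes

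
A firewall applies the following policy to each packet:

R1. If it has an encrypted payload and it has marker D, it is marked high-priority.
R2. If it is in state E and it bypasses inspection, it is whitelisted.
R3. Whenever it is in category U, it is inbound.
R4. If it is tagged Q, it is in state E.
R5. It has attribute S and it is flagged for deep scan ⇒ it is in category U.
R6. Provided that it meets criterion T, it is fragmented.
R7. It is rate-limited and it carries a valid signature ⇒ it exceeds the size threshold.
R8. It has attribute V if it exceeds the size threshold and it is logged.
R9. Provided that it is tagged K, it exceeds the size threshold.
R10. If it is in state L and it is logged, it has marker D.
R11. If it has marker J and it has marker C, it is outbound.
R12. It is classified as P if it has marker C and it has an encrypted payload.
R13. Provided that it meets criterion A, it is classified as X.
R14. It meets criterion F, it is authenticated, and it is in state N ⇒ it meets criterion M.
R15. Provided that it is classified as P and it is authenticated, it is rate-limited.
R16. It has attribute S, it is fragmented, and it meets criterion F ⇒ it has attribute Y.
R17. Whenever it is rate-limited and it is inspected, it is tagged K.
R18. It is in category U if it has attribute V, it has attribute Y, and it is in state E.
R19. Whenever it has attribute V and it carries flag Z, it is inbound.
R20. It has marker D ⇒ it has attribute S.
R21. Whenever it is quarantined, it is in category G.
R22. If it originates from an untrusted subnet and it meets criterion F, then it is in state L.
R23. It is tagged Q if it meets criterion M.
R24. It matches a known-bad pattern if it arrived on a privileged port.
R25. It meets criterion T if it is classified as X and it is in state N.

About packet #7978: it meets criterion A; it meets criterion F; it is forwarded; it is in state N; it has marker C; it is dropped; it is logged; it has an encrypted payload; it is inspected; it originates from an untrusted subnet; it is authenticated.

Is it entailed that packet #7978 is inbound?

Yes

By R12 (it has marker C, it has an encrypted payload): it is classified as P.
By R13 (it meets criterion A): it is classified as X.
By R14 (it meets criterion F, it is authenticated, it is in state N): it meets criterion M.
By R15 (it is classified as P, it is authenticated): it is rate-limited.
By R17 (it is rate-limited, it is inspected): it is tagged K.
By R22 (it originates from an untrusted subnet, it meets criterion F): it is in state L.
By R23 (it meets criterion M): it is tagged Q.
By R25 (it is classified as X, it is in state N): it meets criterion T.
By R4 (it is tagged Q): it is in state E.
By R6 (it meets criterion T): it is fragmented.
By R9 (it is tagged K): it exceeds the size threshold.
By R10 (it is in state L, it is logged): it has marker D.
By R20 (it has marker D): it has attribute S.
By R8 (it exceeds the size threshold, it is logged): it has attribute V.
By R16 (it has attribute S, it is fragmented, it meets criterion F): it has attribute Y.
By R18 (it has attribute V, it has attribute Y, it is in state E): it is in category U.
By R3 (it is in category U): it is inbound.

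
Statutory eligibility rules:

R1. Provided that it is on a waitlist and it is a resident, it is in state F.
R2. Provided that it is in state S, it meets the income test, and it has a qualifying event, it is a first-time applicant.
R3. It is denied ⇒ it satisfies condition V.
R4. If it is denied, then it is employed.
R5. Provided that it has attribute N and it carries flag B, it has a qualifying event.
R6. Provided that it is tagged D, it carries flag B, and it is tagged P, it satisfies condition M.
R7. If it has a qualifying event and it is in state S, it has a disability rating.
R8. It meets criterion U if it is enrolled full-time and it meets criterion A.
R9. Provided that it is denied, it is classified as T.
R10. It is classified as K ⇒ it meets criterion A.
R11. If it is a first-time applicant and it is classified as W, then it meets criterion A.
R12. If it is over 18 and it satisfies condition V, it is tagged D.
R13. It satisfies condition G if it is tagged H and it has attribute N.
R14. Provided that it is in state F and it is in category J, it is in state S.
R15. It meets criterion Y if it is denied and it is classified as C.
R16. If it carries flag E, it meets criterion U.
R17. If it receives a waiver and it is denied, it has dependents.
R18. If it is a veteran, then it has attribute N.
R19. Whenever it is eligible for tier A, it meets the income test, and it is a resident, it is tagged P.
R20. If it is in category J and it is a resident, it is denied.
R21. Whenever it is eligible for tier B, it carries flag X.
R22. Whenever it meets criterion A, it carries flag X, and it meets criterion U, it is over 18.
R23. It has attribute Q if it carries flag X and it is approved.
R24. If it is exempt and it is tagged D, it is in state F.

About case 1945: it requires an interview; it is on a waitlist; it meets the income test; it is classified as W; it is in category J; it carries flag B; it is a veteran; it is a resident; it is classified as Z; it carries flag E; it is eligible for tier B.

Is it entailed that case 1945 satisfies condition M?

Forward chaining from the given facts derives: is in state F, is in state S, meets criterion U, has attribute N, is denied, carries flag X, satisfies condition V, is employed, has a qualifying event, has a disability rating, is classified as T, is a first-time applicant, meets criterion A, is over 18, is tagged D.
The only rule concluding "it satisfies condition M" is R6, which needs "it is tagged P"; that is never established.

No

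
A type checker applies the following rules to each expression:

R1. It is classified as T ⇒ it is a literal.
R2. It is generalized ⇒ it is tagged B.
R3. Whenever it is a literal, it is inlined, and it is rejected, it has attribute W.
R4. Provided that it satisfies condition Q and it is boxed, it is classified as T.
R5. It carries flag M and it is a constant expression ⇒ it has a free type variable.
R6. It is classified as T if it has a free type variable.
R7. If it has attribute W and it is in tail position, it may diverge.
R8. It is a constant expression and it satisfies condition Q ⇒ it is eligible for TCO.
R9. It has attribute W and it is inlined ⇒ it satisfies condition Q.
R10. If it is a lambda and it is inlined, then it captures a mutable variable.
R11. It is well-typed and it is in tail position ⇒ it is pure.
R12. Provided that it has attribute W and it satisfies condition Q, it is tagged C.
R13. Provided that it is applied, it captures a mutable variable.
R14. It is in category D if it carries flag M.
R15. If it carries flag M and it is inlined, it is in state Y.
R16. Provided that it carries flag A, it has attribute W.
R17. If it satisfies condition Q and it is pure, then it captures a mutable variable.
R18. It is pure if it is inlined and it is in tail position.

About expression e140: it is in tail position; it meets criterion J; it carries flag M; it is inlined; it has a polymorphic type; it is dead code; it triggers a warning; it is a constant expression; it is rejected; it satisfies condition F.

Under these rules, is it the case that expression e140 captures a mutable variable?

Yes

By R5 (it carries flag M, it is a constant expression): it has a free type variable.
By R6 (it has a free type variable): it is classified as T.
By R18 (it is inlined, it is in tail position): it is pure.
By R1 (it is classified as T): it is a literal.
By R3 (it is a literal, it is inlined, it is rejected): it has attribute W.
By R9 (it has attribute W, it is inlined): it satisfies condition Q.
By R17 (it satisfies condition Q, it is pure): it captures a mutable variable.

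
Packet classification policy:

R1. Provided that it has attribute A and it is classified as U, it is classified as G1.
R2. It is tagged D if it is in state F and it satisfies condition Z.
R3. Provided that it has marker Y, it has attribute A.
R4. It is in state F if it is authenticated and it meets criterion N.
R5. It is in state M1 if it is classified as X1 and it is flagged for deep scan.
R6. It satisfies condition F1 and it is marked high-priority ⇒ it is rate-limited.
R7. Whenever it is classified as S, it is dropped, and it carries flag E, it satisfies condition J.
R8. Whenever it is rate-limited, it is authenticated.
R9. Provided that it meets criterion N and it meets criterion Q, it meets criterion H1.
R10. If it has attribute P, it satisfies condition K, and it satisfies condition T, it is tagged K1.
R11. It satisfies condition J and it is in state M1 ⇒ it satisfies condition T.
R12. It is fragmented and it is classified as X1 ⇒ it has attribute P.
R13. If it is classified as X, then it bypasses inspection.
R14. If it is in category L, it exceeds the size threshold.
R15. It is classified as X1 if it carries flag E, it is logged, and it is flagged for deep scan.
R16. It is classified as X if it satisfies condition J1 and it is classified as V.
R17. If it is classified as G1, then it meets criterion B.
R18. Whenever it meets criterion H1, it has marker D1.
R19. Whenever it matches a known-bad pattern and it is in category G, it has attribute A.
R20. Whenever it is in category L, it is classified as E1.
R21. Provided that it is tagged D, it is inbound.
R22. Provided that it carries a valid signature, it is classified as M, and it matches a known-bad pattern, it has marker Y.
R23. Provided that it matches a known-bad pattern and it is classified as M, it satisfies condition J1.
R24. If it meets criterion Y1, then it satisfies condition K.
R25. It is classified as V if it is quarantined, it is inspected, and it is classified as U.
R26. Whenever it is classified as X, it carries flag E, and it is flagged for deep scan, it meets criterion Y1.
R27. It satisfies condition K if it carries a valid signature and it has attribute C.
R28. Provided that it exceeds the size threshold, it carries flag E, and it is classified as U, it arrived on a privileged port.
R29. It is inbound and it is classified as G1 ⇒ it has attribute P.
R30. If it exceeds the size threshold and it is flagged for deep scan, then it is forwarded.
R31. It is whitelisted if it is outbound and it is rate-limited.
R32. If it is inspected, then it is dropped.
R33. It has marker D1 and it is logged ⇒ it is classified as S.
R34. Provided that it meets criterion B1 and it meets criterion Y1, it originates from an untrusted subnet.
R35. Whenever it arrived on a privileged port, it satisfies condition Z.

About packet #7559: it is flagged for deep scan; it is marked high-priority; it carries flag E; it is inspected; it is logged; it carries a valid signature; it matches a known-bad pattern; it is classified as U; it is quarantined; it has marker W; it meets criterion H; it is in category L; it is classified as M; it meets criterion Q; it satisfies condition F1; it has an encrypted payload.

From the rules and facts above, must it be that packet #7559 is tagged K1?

Forward chaining from the given facts derives: is rate-limited, is authenticated, exceeds the size threshold, is classified as X1, is classified as E1, has marker Y, satisfies condition J1, is classified as V, arrived on a privileged port, is forwarded, is dropped, satisfies condition Z, has attribute A, is in state M1, is classified as X, meets criterion Y1, is classified as G1, bypasses inspection, meets criterion B, satisfies condition K.
The only rule concluding "it is tagged K1" is R10, which needs "it has attribute P"; that is never established.

No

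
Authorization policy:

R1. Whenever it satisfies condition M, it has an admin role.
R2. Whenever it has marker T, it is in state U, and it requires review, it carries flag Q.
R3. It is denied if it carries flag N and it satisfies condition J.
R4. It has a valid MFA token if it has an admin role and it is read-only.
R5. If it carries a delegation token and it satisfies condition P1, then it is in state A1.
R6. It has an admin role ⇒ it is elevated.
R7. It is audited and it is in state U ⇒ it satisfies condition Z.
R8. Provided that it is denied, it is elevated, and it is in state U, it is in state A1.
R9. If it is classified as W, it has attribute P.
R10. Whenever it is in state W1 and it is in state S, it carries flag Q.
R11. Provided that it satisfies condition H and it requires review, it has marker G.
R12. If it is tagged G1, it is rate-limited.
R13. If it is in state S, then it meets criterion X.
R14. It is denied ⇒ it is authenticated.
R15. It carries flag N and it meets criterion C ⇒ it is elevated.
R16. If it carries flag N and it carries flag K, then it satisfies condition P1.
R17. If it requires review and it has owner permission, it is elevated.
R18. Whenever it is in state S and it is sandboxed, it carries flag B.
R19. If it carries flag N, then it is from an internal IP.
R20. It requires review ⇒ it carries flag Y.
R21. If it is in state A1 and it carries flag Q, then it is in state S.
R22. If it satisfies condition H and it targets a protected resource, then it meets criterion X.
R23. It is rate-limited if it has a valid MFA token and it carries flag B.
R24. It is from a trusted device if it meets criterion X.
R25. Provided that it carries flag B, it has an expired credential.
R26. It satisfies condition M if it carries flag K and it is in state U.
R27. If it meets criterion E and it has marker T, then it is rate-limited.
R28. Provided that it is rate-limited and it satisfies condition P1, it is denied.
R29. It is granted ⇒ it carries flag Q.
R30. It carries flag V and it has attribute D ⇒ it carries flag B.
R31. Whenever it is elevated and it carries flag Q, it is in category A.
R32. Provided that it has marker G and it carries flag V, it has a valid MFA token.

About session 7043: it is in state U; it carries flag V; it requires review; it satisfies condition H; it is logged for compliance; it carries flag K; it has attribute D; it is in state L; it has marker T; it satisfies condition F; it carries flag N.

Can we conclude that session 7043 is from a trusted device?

Yes

By R2 (it has marker T, it is in state U, it requires review): it carries flag Q.
By R11 (it satisfies condition H, it requires review): it has marker G.
By R16 (it carries flag N, it carries flag K): it satisfies condition P1.
By R26 (it carries flag K, it is in state U): it satisfies condition M.
By R30 (it carries flag V, it has attribute D): it carries flag B.
By R32 (it has marker G, it carries flag V): it has a valid MFA token.
By R1 (it satisfies condition M): it has an admin role.
By R6 (it has an admin role): it is elevated.
By R23 (it has a valid MFA token, it carries flag B): it is rate-limited.
By R28 (it is rate-limited, it satisfies condition P1): it is denied.
By R8 (it is denied, it is elevated, it is in state U): it is in state A1.
By R21 (it is in state A1, it carries flag Q): it is in state S.
By R13 (it is in state S): it meets criterion X.
By R24 (it meets criterion X): it is from a trusted device.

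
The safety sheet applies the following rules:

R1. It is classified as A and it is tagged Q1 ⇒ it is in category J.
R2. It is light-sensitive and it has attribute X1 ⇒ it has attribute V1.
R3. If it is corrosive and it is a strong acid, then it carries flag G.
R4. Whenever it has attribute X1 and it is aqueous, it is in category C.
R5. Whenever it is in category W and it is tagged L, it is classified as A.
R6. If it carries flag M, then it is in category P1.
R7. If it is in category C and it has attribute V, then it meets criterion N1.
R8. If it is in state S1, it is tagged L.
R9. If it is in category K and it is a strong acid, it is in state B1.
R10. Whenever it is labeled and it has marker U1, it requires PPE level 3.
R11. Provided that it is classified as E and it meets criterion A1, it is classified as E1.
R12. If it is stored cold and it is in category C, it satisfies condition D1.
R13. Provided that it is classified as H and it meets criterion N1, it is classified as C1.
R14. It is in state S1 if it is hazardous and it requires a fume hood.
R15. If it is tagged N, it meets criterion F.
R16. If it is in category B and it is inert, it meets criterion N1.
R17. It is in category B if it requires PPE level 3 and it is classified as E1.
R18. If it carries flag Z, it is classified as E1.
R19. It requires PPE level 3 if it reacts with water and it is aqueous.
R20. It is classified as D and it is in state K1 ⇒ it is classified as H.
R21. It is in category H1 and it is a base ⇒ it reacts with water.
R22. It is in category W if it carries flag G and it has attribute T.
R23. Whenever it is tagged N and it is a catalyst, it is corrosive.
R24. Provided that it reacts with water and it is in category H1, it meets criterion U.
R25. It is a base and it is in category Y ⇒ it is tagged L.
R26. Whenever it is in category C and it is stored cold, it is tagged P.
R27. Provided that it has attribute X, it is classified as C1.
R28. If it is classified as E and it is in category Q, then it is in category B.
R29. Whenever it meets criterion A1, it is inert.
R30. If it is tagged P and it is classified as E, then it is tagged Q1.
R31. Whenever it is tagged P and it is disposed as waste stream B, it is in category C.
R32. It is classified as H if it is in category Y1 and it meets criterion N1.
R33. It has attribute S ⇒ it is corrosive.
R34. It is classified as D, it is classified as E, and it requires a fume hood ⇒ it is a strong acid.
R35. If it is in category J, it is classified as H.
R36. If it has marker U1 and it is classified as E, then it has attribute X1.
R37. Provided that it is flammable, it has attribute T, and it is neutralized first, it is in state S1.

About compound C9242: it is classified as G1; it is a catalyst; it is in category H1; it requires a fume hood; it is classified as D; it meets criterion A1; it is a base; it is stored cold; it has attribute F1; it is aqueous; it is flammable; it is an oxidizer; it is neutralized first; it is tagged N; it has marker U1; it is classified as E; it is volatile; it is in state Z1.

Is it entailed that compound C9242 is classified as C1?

Forward chaining from the given facts derives: is classified as E1, meets criterion F, reacts with water, is corrosive, meets criterion U, is inert, is a strong acid, has attribute X1, carries flag G, is in category C, satisfies condition D1, requires PPE level 3, is tagged P, is tagged Q1, is in category B, meets criterion N1.
Rules concluding "it is classified as C1": R13 needs "it is classified as H"; R27 needs "it has attribute X" — none of these are established.

No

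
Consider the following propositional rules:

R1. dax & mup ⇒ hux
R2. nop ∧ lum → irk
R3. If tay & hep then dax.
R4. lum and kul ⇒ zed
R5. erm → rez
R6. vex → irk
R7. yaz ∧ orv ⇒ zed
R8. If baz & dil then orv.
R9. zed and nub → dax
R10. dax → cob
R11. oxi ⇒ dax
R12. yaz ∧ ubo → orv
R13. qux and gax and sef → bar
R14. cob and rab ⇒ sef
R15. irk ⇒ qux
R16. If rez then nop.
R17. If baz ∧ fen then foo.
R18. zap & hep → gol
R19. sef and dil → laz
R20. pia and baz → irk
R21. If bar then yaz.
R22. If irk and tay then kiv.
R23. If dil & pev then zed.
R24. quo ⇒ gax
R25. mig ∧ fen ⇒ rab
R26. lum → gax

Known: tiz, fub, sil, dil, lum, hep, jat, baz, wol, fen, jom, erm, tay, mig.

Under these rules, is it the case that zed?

dax  (by R3: tay, hep)
rez  (by R5: erm)
orv  (by R8: baz, dil)
cob  (by R10: dax)
nop  (by R16: rez)
rab  (by R25: mig, fen)
gax  (by R26: lum)
irk  (by R2: nop, lum)
sef  (by R14: cob, rab)
qux  (by R15: irk)
bar  (by R13: qux, gax, sef)
yaz  (by R21: bar)
zed  (by R7: yaz, orv)

Yes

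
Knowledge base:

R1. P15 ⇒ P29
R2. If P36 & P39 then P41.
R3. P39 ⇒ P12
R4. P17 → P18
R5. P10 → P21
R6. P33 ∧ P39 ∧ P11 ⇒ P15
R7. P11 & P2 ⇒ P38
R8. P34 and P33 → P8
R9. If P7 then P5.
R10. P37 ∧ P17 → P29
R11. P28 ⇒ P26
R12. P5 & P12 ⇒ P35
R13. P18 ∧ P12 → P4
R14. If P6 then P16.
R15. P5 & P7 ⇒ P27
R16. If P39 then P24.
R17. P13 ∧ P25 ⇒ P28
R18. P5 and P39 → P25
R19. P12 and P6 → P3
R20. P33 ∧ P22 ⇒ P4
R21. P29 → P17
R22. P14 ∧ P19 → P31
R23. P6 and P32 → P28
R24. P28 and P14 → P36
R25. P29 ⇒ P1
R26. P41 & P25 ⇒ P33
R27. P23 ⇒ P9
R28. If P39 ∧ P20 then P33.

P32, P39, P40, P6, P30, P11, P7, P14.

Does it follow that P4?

P12  (by R3: P39)
P5  (by R9: P7)
P25  (by R18: P5, P39)
P28  (by R23: P6, P32)
P36  (by R24: P28, P14)
P41  (by R2: P36, P39)
P33  (by R26: P41, P25)
P15  (by R6: P33, P39, P11)
P29  (by R1: P15)
P17  (by R21: P29)
P18  (by R4: P17)
P4  (by R13: P18, P12)

Yes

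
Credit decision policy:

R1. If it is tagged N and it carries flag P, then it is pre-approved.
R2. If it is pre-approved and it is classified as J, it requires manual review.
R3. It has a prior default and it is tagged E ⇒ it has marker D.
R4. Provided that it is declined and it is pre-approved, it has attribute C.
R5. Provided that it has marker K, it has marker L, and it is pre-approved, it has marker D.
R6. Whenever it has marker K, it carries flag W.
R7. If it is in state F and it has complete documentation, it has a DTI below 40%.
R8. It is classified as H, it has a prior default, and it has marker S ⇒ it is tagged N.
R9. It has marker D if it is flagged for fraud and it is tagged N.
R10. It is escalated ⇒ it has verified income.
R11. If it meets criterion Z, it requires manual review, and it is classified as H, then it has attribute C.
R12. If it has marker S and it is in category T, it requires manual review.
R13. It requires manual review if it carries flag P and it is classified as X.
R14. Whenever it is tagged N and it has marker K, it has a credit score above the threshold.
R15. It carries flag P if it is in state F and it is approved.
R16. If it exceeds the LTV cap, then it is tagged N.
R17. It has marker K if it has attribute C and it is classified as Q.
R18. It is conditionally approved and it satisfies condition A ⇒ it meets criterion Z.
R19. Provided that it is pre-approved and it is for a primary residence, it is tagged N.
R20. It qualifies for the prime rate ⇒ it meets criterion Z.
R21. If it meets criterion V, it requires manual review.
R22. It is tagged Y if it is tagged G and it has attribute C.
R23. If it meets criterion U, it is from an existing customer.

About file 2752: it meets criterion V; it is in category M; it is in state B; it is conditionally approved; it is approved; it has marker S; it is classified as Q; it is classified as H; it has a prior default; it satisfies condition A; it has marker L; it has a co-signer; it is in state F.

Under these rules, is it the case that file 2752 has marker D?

Yes

By R8 (it is classified as H, it has a prior default, it has marker S): it is tagged N.
By R15 (it is in state F, it is approved): it carries flag P.
By R18 (it is conditionally approved, it satisfies condition A): it meets criterion Z.
By R21 (it meets criterion V): it requires manual review.
By R1 (it is tagged N, it carries flag P): it is pre-approved.
By R11 (it meets criterion Z, it requires manual review, it is classified as H): it has attribute C.
By R17 (it has attribute C, it is classified as Q): it has marker K.
By R5 (it has marker K, it has marker L, it is pre-approved): it has marker D.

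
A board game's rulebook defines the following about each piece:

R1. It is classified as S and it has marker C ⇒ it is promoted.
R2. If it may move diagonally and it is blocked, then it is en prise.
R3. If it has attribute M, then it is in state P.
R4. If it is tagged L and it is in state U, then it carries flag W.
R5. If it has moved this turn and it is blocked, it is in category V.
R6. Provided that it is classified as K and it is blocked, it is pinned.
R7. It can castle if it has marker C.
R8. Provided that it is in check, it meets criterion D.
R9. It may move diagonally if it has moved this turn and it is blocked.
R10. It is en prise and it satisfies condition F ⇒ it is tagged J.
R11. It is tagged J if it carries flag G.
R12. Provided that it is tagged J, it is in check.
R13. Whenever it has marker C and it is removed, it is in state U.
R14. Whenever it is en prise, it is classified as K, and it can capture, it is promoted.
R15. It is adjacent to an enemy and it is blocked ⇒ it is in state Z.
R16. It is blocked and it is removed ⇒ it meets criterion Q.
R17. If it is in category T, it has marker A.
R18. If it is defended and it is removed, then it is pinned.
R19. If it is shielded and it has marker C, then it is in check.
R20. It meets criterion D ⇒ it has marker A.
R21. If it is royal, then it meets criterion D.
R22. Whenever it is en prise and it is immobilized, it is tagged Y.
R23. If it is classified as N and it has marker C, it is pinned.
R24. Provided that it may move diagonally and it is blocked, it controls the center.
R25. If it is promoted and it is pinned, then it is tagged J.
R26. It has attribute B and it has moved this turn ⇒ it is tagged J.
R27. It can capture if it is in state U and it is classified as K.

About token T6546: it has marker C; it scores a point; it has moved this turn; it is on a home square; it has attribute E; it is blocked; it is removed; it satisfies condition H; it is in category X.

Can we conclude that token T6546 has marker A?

No

Forward chaining from the given facts derives: is in category V, can castle, may move diagonally, is in state U, meets criterion Q, controls the center, is en prise.
Rules concluding "it has marker A": R17 needs "it is in category T"; R20 needs "it meets criterion D" — none of these are established.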